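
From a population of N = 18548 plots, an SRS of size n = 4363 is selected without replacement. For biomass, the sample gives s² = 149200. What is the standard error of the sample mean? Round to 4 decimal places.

Under SRS without replacement, Var(ȳ) = (1 − f)·s²/n with f = n/N = 4363/18548 = 0.23522752.
Var(ȳ) = (1 − 0.23522752)·149200/4363 = 0.76477248·34.196654 = 26.15266.
SE(ȳ) = √(26.15266) = 5.1140.

5.1140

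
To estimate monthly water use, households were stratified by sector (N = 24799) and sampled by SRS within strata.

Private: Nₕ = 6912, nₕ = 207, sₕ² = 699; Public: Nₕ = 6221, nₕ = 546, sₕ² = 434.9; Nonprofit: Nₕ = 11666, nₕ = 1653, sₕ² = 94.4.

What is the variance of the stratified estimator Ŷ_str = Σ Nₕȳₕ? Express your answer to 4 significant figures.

Var(Ŷ_str) = Σₕ Nₕ²(1 − fₕ)sₕ²/nₕ.
Private: 6912²·(1 − 207/6912)·699/207 = 1.564982 × 10^8.
Public: 6221²·(1 − 546/6221)·434.9/546 = 2.8120487 × 10^7.
Nonprofit: 11666²·(1 − 1653/11666)·94.4/1653 = 6.6709138 × 10^6.
Sum = 1.912896 × 10^8.

1.913 × 10^8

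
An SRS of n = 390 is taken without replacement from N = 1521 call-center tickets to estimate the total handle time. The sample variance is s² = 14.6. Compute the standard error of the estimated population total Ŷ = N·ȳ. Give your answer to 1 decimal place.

253.8

Var(Ŷ) = N²·Var(ȳ) = N²·(1 − n/N)·s²/n.
f = 390/1521 = 0.25641026; Var(ȳ) = 0.74358974·14.6/390 = 0.027836949.
Var(Ŷ) = 1521² · 0.027836949 = 64399.139.
SE(Ŷ) = √(64399.139) = 253.8.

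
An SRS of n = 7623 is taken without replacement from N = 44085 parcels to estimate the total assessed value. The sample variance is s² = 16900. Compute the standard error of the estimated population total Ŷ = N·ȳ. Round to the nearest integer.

Var(Ŷ) = N²·Var(ȳ) = N²·(1 − n/N)·s²/n.
f = 7623/44085 = 0.17291596; Var(ȳ) = 0.82708404·16900/7623 = 1.8336246.
Var(Ŷ) = 44085² · 1.8336246 = 3.563626 × 10^9.
SE(Ŷ) = √(3.563626 × 10^9) = 59696.

59696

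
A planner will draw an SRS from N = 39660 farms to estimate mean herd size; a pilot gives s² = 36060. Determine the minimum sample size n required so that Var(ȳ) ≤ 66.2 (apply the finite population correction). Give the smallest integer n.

538

Without fpc, n₀ = s²/D = 36060/66.2 = 544.7130.
With fpc, (1 − n/N)·s²/n ≤ D requires n ≥ n₀/(1 + n₀/N) = 544.7130/(1 + 544.7130/39660) = 537.3330.
Rounding up, n = 538.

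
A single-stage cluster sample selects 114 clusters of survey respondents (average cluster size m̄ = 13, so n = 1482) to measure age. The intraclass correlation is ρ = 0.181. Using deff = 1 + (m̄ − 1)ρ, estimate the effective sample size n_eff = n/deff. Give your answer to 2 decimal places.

467.21

deff = 1 + (13 − 1)·0.181 = 1 + 2.172 = 3.172.
n_eff = 1482 / 3.172 = 467.21.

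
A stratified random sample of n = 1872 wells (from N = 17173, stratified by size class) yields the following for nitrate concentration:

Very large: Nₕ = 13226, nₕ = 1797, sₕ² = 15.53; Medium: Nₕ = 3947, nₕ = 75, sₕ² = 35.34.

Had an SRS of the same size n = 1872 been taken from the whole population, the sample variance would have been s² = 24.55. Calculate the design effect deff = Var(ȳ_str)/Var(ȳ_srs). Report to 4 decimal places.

2.4689

Var(ȳ_str) = Σ Wₕ²(1−fₕ)sₕ²/nₕ with Wₕ = Nₕ/17173:
  Very large: (13226/17173)²·(1−1797/13226)·15.53/1797 = 0.0044296334
  Medium: (3947/17173)²·(1−75/3947)·35.34/75 = 0.0244183
  → Var(ȳ_str) = 0.028847933.
Var(ȳ_srs) = (1 − 1872/17173)·24.55/1872 = 0.011684747.
deff = 0.028847933 / 0.011684747 = 2.4689.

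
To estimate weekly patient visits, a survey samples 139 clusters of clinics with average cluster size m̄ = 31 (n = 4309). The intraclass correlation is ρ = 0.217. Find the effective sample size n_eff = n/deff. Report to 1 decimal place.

573.8

deff = 1 + (31 − 1)·0.217 = 1 + 6.51 = 7.51.
n_eff = 4309 / 7.51 = 573.8.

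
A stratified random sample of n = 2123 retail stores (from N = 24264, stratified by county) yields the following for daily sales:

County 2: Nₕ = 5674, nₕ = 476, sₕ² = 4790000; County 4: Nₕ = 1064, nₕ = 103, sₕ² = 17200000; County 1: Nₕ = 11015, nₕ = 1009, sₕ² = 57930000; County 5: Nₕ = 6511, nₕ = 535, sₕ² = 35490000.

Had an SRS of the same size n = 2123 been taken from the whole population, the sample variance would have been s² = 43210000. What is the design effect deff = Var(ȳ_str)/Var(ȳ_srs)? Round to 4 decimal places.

0.8575

Var(ȳ_str) = Σ Wₕ²(1−fₕ)sₕ²/nₕ with Wₕ = Nₕ/24264:
  County 2: (5674/24264)²·(1−476/5674)·4790000/476 = 504.11471
  County 4: (1064/24264)²·(1−103/1064)·17200000/103 = 290.02233
  County 1: (11015/24264)²·(1−1009/11015)·57930000/1009 = 10748.122
  County 5: (6511/24264)²·(1−535/6511)·35490000/535 = 4384.153
  → Var(ȳ_str) = 15926.412.
Var(ȳ_srs) = (1 − 2123/24264)·43210000/2123 = 18572.446.
deff = 15926.412 / 18572.446 = 0.8575.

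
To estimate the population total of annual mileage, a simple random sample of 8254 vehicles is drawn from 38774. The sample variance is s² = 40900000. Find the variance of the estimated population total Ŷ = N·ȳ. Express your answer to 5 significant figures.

Var(Ŷ) = N²·Var(ȳ) = N²·(1 − n/N)·s²/n.
f = 8254/38774 = 0.21287461; Var(ȳ) = 0.78712539·40900000/8254 = 3900.3427.
Var(Ŷ) = 38774² · 3900.3427 = 5.8638652 × 10^12.

5.8639 × 10^12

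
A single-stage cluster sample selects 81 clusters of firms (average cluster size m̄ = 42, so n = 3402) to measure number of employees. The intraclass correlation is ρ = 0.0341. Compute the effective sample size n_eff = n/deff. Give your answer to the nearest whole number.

deff = 1 + (42 − 1)·0.0341 = 1 + 1.3981 = 2.3981.
n_eff = 3402 / 2.3981 = 1419.

1419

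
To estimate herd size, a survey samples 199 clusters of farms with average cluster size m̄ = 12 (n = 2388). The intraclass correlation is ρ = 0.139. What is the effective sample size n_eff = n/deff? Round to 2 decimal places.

944.25

deff = 1 + (12 − 1)·0.139 = 1 + 1.529 = 2.529.
n_eff = 2388 / 2.529 = 944.25.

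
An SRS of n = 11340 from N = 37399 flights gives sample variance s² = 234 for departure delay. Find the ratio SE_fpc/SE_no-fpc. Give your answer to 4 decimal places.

0.8347

f = n/N = 11340/37399 = 0.30321666.
SE_no-fpc = √(s²/n) = 0.1436486; SE_fpc = √((1−f)s²/n) = 0.11990859.
Ratio = √(1−f) = 0.83473549.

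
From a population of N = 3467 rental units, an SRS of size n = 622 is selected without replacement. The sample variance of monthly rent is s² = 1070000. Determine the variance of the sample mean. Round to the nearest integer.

Under SRS without replacement, Var(ȳ) = (1 − f)·s²/n with f = n/N = 622/3467 = 0.17940583.
Var(ȳ) = (1 − 0.17940583)·1070000/622 = 0.82059417·1720.2572 = 1411.6331.

1412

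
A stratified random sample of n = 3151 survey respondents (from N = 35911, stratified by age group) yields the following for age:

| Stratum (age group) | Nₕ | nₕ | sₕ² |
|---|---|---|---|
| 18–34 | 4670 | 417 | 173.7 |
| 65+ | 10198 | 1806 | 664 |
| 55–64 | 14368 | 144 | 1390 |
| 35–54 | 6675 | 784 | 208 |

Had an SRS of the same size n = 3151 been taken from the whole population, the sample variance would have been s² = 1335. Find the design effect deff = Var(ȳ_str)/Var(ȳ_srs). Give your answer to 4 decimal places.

4.0586

Var(ȳ_str) = Σ Wₕ²(1−fₕ)sₕ²/nₕ with Wₕ = Nₕ/35911:
  18–34: (4670/35911)²·(1−417/4670)·173.7/417 = 0.00641536
  65+: (10198/35911)²·(1−1806/10198)·664/1806 = 0.024399213
  55–64: (14368/35911)²·(1−144/14368)·1390/144 = 1.5297321
  35–54: (6675/35911)²·(1−784/6675)·208/784 = 0.0080897028
  → Var(ȳ_str) = 1.5686364.
Var(ȳ_srs) = (1 − 3151/35911)·1335/3151 = 0.38649979.
deff = 1.5686364 / 0.38649979 = 4.0586.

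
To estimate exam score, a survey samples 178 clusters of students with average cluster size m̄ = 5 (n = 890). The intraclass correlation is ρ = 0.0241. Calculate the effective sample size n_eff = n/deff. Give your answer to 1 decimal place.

811.7

deff = 1 + (5 − 1)·0.0241 = 1 + 0.0964 = 1.0964.
n_eff = 890 / 1.0964 = 811.7.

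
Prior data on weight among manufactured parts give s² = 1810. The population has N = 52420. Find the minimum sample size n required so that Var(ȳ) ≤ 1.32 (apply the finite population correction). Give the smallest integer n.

Without fpc, n₀ = s²/D = 1810/1.32 = 1371.2121.
With fpc, (1 − n/N)·s²/n ≤ D requires n ≥ n₀/(1 + n₀/N) = 1371.2121/(1 + 1371.2121/52420) = 1336.2580.
Rounding up, n = 1337.

1337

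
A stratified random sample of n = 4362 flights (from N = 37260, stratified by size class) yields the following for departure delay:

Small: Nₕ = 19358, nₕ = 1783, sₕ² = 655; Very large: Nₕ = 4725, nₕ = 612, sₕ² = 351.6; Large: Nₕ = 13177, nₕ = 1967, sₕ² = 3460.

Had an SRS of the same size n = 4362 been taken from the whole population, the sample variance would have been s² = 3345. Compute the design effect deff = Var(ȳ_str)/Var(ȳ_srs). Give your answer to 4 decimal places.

Var(ȳ_str) = Σ Wₕ²(1−fₕ)sₕ²/nₕ with Wₕ = Nₕ/37260:
  Small: (19358/37260)²·(1−1783/19358)·655/1783 = 0.090024367
  Very large: (4725/37260)²·(1−612/4725)·351.6/612 = 0.0080421518
  Large: (13177/37260)²·(1−1967/13177)·3460/1967 = 0.18715791
  → Var(ȳ_str) = 0.28522443.
Var(ȳ_srs) = (1 − 4362/37260)·3345/4362 = 0.67707551.
deff = 0.28522443 / 0.67707551 = 0.4213.

0.4213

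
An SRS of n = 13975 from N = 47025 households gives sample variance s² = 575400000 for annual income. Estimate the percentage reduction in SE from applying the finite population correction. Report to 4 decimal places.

f = n/N = 13975/47025 = 0.29718235.
SE_no-fpc = √(s²/n) = 202.9126; SE_fpc = √((1−f)s²/n) = 170.1102.
Ratio = √(1−f) = 0.83834220. Reduction = 100·(1 − 0.83834220) = 16.1658%.

16.1658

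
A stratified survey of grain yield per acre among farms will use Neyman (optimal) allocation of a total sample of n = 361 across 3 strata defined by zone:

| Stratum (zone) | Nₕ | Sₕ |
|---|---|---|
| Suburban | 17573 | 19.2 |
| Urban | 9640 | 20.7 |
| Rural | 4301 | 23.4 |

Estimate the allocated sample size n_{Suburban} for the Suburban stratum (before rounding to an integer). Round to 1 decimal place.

Neyman allocation: nₕ = n·NₕSₕ / Σⱼ NⱼSⱼ.
Σ NⱼSⱼ = 17573·19.2 + 9640·20.7 + 4301·23.4 = 637593.
n_{Suburban} = 361·17573·19.2 / 637593 = 191.0.

191.0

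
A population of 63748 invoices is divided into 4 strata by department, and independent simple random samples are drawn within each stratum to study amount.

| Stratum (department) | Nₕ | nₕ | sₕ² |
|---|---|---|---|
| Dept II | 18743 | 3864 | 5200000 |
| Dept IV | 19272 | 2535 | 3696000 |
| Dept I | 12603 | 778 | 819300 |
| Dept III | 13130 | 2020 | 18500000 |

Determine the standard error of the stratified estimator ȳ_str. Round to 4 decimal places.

Var(ȳ_str) = Σₕ Wₕ²(1 − fₕ)sₕ²/nₕ with Wₕ = Nₕ/N, N = 63748.
Dept II: Wₕ = 0.29401707; term = 0.29401707²·(1 − 0.20615697)·5200000/3864 = 92.351924.
Dept IV: Wₕ = 0.30231537; term = 0.30231537²·(1 − 0.13153798)·3696000/2535 = 115.72449.
Dept I: Wₕ = 0.19770032; term = 0.19770032²·(1 − 0.06173133)·819300/778 = 38.619382.
Dept III: Wₕ = 0.20596725; term = 0.20596725²·(1 − 0.15384615)·18500000/2020 = 328.75019.
Sum = 575.44599.
SE = √(575.44599) = 23.9885.

23.9885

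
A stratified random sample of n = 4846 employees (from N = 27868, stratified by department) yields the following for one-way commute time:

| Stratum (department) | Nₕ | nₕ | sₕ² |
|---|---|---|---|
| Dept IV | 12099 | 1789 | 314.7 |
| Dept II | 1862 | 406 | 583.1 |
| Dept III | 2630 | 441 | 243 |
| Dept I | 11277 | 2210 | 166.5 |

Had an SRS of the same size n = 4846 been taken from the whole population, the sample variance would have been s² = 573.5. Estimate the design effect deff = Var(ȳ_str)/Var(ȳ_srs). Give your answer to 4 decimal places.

Var(ȳ_str) = Σ Wₕ²(1−fₕ)sₕ²/nₕ with Wₕ = Nₕ/27868:
  Dept IV: (12099/27868)²·(1−1789/12099)·314.7/1789 = 0.028254195
  Dept II: (1862/27868)²·(1−406/1862)·583.1/406 = 0.0050135628
  Dept III: (2630/27868)²·(1−441/2630)·243/441 = 0.0040846758
  Dept I: (11277/27868)²·(1−2210/11277)·166.5/2210 = 0.0099189924
  → Var(ȳ_str) = 0.047271426.
Var(ȳ_srs) = (1 − 4846/27868)·573.5/4846 = 0.097765868.
deff = 0.047271426 / 0.097765868 = 0.4835.

0.4835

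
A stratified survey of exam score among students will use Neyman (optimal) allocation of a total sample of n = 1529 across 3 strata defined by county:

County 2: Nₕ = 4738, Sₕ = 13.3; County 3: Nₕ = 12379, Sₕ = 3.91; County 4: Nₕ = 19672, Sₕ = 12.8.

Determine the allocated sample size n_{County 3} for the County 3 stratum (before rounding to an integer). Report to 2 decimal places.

203.75

Neyman allocation: nₕ = n·NₕSₕ / Σⱼ NⱼSⱼ.
Σ NⱼSⱼ = 4738·13.3 + 12379·3.91 + 19672·12.8 = 363218.89.
n_{County 3} = 1529·12379·3.91 / 363218.89 = 203.75.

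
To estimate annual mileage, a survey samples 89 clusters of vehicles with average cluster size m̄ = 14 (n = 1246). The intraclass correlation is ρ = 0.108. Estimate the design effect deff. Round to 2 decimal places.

2.40

deff = 1 + (14 − 1)·0.108 = 1 + 1.404 = 2.404.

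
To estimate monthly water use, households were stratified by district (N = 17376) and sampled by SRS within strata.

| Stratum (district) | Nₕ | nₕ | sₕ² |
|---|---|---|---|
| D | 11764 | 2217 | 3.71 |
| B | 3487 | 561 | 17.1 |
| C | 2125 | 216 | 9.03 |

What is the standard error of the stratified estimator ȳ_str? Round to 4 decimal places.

0.0471

Var(ȳ_str) = Σₕ Wₕ²(1 − fₕ)sₕ²/nₕ with Wₕ = Nₕ/N, N = 17376.
D: Wₕ = 0.67702578; term = 0.67702578²·(1 − 0.18845631)·3.71/2217 = 6.2248736 × 10^-4.
B: Wₕ = 0.20067910; term = 0.20067910²·(1 − 0.16088328)·17.1/561 = 0.0010300538.
C: Wₕ = 0.12229512; term = 0.12229512²·(1 − 0.10164706)·9.03/216 = 5.616933 × 10^-4.
Sum = 0.0022142345.
SE = √(0.0022142345) = 0.0471.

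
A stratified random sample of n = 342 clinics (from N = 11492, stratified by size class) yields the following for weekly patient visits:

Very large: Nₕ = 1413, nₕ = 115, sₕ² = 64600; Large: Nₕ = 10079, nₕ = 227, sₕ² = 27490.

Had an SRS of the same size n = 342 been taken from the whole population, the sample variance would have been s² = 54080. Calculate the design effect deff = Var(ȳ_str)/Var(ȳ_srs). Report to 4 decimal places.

0.6443

Var(ȳ_str) = Σ Wₕ²(1−fₕ)sₕ²/nₕ with Wₕ = Nₕ/11492:
  Very large: (1413/11492)²·(1−115/1413)·64600/115 = 7.80118
  Large: (10079/11492)²·(1−227/10079)·27490/227 = 91.054098
  → Var(ȳ_str) = 98.855278.
Var(ȳ_srs) = (1 − 342/11492)·54080/342 = 153.42277.
deff = 98.855278 / 153.42277 = 0.6443.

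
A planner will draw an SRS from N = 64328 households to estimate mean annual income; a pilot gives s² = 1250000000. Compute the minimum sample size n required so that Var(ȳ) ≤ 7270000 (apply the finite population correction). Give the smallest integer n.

172

Without fpc, n₀ = s²/D = 1250000000/7270000 = 171.9395.
With fpc, (1 − n/N)·s²/n ≤ D requires n ≥ n₀/(1 + n₀/N) = 171.9395/(1 + 171.9395/64328) = 171.4812.
Rounding up, n = 172.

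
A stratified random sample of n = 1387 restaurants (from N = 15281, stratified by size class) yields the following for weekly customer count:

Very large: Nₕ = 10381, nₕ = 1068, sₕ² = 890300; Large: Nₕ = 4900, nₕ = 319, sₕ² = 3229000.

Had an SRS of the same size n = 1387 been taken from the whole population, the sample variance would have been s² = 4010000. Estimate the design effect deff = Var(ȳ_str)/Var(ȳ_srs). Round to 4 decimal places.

0.5015

Var(ȳ_str) = Σ Wₕ²(1−fₕ)sₕ²/nₕ with Wₕ = Nₕ/15281:
  Very large: (10381/15281)²·(1−1068/10381)·890300/1068 = 345.13608
  Large: (4900/15281)²·(1−319/4900)·3229000/319 = 973.03885
  → Var(ȳ_str) = 1318.1749.
Var(ȳ_srs) = (1 − 1387/15281)·4010000/1387 = 2628.7146.
deff = 1318.1749 / 2628.7146 = 0.5015.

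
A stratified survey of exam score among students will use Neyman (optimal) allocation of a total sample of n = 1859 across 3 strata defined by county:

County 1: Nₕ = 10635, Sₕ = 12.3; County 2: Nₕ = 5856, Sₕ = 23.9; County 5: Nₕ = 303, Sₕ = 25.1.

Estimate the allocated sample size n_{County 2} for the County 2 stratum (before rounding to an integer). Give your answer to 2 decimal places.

Neyman allocation: nₕ = n·NₕSₕ / Σⱼ NⱼSⱼ.
Σ NⱼSⱼ = 10635·12.3 + 5856·23.9 + 303·25.1 = 278374.2.
n_{County 2} = 1859·5856·23.9 / 278374.2 = 934.65.

934.65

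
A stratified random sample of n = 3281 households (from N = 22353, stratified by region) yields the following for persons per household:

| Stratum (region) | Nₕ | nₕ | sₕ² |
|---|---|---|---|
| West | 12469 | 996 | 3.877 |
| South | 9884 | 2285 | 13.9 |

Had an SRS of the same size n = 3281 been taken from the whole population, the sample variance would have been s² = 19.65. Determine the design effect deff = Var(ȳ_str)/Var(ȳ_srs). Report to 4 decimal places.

Var(ȳ_str) = Σ Wₕ²(1−fₕ)sₕ²/nₕ with Wₕ = Nₕ/22353:
  West: (12469/22353)²·(1−996/12469)·3.877/996 = 0.001114483
  South: (9884/22353)²·(1−2285/9884)·13.9/2285 = 9.1442089 × 10^-4
  → Var(ȳ_str) = 0.0020289039.
Var(ȳ_srs) = (1 − 3281/22353)·19.65/3281 = 0.0051099511.
deff = 0.0020289039 / 0.0051099511 = 0.3970.

0.3970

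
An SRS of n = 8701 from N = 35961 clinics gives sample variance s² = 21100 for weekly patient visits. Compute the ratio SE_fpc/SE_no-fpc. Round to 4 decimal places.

f = n/N = 8701/35961 = 0.24195656.
SE_no-fpc = √(s²/n) = 1.5572439; SE_fpc = √((1−f)s²/n) = 1.3558252.
Ratio = √(1−f) = 0.87065690.

0.8707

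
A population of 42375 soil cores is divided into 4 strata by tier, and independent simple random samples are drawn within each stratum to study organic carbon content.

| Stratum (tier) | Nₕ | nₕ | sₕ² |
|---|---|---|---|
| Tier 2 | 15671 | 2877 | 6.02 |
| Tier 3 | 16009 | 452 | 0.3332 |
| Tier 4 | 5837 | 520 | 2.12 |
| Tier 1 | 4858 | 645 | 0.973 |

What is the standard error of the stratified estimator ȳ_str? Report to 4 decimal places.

Var(ȳ_str) = Σₕ Wₕ²(1 − fₕ)sₕ²/nₕ with Wₕ = Nₕ/N, N = 42375.
Tier 2: Wₕ = 0.36981711; term = 0.36981711²·(1 − 0.18358752)·6.02/2877 = 2.3363627 × 10^-4.
Tier 3: Wₕ = 0.37779351; term = 0.37779351²·(1 − 0.02823412)·0.3332/452 = 1.0224385 × 10^-4.
Tier 4: Wₕ = 0.13774631; term = 0.13774631²·(1 − 0.08908686)·2.12/520 = 7.046435 × 10^-5.
Tier 1: Wₕ = 0.11464307; term = 0.11464307²·(1 − 0.13277069)·0.973/645 = 1.7194228 × 10^-5.
Sum = 4.235387 × 10^-4.
SE = √(4.235387 × 10^-4) = 0.0206.

0.0206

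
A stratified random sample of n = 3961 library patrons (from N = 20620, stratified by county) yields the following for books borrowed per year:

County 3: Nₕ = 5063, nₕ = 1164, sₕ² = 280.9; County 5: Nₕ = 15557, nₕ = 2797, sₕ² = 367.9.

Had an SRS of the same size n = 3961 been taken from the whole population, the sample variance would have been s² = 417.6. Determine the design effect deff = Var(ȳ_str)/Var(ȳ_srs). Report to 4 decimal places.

Var(ȳ_str) = Σ Wₕ²(1−fₕ)sₕ²/nₕ with Wₕ = Nₕ/20620:
  County 3: (5063/20620)²·(1−1164/5063)·280.9/1164 = 0.011204245
  County 5: (15557/20620)²·(1−2797/15557)·367.9/2797 = 0.061409636
  → Var(ȳ_str) = 0.072613881.
Var(ȳ_srs) = (1 − 3961/20620)·417.6/3961 = 0.08517574.
deff = 0.072613881 / 0.08517574 = 0.8525.

0.8525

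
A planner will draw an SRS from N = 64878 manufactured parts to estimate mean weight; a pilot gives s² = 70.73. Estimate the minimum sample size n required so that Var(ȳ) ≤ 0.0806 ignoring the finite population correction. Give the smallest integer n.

878

Without fpc, n₀ = s²/D = 70.73/0.0806 = 877.5434.
Rounding up, n = 878.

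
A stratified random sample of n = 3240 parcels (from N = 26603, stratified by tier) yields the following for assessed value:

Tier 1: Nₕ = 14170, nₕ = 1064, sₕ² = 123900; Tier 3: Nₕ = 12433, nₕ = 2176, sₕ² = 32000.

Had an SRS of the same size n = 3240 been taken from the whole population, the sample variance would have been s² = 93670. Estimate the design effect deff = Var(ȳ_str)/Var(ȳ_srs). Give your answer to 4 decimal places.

1.3079

Var(ȳ_str) = Σ Wₕ²(1−fₕ)sₕ²/nₕ with Wₕ = Nₕ/26603:
  Tier 1: (14170/26603)²·(1−1064/14170)·123900/1064 = 30.556842
  Tier 3: (12433/26603)²·(1−2176/12433)·32000/2176 = 2.6498796
  → Var(ȳ_str) = 33.206722.
Var(ȳ_srs) = (1 − 3240/26603)·93670/3240 = 25.389462.
deff = 33.206722 / 25.389462 = 1.3079.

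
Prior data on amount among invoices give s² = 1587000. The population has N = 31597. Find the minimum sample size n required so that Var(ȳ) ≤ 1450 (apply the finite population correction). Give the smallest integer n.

1058

Without fpc, n₀ = s²/D = 1587000/1450 = 1094.4828.
With fpc, (1 − n/N)·s²/n ≤ D requires n ≥ n₀/(1 + n₀/N) = 1094.4828/(1 + 1094.4828/31597) = 1057.8405.
Rounding up, n = 1058.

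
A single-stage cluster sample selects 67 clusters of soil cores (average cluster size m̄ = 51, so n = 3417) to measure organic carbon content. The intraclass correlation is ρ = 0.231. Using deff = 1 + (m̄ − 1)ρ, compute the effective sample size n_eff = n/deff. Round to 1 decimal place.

deff = 1 + (51 − 1)·0.231 = 1 + 11.55 = 12.55.
n_eff = 3417 / 12.55 = 272.3.

272.3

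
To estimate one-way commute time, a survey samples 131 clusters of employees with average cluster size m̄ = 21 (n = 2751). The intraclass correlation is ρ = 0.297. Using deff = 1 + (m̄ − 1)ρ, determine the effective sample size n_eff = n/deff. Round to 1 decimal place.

396.4

deff = 1 + (21 − 1)·0.297 = 1 + 5.94 = 6.94.
n_eff = 2751 / 6.94 = 396.4.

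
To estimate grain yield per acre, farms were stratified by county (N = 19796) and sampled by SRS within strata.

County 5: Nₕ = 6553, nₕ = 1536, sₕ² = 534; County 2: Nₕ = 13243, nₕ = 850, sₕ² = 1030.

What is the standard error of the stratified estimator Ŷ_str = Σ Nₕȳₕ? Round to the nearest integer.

14502

Var(Ŷ_str) = Σₕ Nₕ²(1 − fₕ)sₕ²/nₕ.
County 5: 6553²·(1 − 1536/6553)·534/1536 = 1.1429686 × 10^7.
County 2: 13243²·(1 − 850/13243)·1030/850 = 1.9887543 × 10^8.
Sum = 2.1030512 × 10^8.
SE = √(2.1030512 × 10^8) = 14502.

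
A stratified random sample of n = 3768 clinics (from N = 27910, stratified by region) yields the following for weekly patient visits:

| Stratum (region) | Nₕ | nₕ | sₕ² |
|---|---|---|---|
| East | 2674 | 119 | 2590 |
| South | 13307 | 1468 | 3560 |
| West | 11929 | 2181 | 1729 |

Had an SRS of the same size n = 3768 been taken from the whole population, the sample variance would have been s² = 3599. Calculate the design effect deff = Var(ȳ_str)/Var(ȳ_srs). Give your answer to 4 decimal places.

0.9679

Var(ȳ_str) = Σ Wₕ²(1−fₕ)sₕ²/nₕ with Wₕ = Nₕ/27910:
  East: (2674/27910)²·(1−119/2674)·2590/119 = 0.19089099
  South: (13307/27910)²·(1−1468/13307)·3560/1468 = 0.49045532
  West: (11929/27910)²·(1−2181/11929)·1729/2181 = 0.11834208
  → Var(ȳ_str) = 0.79968839.
Var(ȳ_srs) = (1 − 3768/27910)·3599/3768 = 0.82619842.
deff = 0.79968839 / 0.82619842 = 0.9679.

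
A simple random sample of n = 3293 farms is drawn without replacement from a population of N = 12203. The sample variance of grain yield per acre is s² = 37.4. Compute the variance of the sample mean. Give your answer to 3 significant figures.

0.00829

Under SRS without replacement, Var(ȳ) = (1 − f)·s²/n with f = n/N = 3293/12203 = 0.26985168.
Var(ȳ) = (1 − 0.26985168)·37.4/3293 = 0.73014832·0.011357425 = 0.0082926047.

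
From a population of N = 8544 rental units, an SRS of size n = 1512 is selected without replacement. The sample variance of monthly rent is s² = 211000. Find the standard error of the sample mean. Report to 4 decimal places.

Under SRS without replacement, Var(ȳ) = (1 − f)·s²/n with f = n/N = 1512/8544 = 0.17696629.
Var(ȳ) = (1 − 0.17696629)·211000/1512 = 0.82303371·139.55026 = 114.85457.
SE(ȳ) = √(114.85457) = 10.7170.

10.7170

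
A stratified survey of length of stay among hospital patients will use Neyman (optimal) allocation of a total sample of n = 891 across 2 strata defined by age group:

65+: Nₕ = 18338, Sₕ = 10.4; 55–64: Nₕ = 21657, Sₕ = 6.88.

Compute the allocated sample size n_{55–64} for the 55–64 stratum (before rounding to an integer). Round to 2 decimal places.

390.80

Neyman allocation: nₕ = n·NₕSₕ / Σⱼ NⱼSⱼ.
Σ NⱼSⱼ = 18338·10.4 + 21657·6.88 = 339715.36.
n_{55–64} = 891·21657·6.88 / 339715.36 = 390.80.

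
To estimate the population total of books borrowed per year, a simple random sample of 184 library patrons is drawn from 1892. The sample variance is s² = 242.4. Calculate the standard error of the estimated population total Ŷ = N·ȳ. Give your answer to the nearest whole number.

Var(Ŷ) = N²·Var(ȳ) = N²·(1 − n/N)·s²/n.
f = 184/1892 = 0.09725159; Var(ȳ) = 0.90274841·242.4/184 = 1.1892729.
Var(Ŷ) = 1892² · 1.1892729 = 4.2571974 × 10^6.
SE(Ŷ) = √(4.2571974 × 10^6) = 2063.

2063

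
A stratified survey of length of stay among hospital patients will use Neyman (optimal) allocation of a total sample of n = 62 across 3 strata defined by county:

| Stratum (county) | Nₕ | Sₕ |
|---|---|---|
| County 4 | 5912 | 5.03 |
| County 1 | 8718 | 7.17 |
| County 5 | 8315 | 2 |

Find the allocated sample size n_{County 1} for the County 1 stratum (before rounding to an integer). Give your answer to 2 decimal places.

35.60

Neyman allocation: nₕ = n·NₕSₕ / Σⱼ NⱼSⱼ.
Σ NⱼSⱼ = 5912·5.03 + 8718·7.17 + 8315·2 = 108875.42.
n_{County 1} = 62·8718·7.17 / 108875.42 = 35.60.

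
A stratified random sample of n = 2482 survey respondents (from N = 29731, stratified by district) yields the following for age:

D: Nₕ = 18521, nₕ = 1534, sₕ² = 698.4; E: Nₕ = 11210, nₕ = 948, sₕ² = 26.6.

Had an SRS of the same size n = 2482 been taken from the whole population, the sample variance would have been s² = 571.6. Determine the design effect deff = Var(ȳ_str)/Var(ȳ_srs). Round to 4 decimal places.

0.7850

Var(ȳ_str) = Σ Wₕ²(1−fₕ)sₕ²/nₕ with Wₕ = Nₕ/29731:
  D: (18521/29731)²·(1−1534/18521)·698.4/1534 = 0.16204699
  E: (11210/29731)²·(1−948/11210)·26.6/948 = 0.0036516731
  → Var(ȳ_str) = 0.16569866.
Var(ȳ_srs) = (1 − 2482/29731)·571.6/2482 = 0.21107242.
deff = 0.16569866 / 0.21107242 = 0.7850.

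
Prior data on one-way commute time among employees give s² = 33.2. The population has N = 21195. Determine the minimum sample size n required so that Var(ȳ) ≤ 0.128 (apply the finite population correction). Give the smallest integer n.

257

Without fpc, n₀ = s²/D = 33.2/0.128 = 259.3750.
With fpc, (1 − n/N)·s²/n ≤ D requires n ≥ n₀/(1 + n₀/N) = 259.3750/(1 + 259.3750/21195) = 256.2393.
Rounding up, n = 257.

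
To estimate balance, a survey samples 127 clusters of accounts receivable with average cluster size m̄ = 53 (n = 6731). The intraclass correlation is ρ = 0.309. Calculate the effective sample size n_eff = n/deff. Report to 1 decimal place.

deff = 1 + (53 − 1)·0.309 = 1 + 16.068 = 17.068.
n_eff = 6731 / 17.068 = 394.4.

394.4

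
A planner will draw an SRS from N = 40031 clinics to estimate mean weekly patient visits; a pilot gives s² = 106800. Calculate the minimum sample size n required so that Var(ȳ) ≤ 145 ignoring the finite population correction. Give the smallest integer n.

737

Without fpc, n₀ = s²/D = 106800/145 = 736.5517.
Rounding up, n = 737.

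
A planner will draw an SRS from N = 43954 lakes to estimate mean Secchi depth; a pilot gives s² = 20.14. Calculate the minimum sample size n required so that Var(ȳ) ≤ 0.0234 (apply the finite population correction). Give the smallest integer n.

845

Without fpc, n₀ = s²/D = 20.14/0.0234 = 860.6838.
With fpc, (1 − n/N)·s²/n ≤ D requires n ≥ n₀/(1 + n₀/N) = 860.6838/(1 + 860.6838/43954) = 844.1540.
Rounding up, n = 845.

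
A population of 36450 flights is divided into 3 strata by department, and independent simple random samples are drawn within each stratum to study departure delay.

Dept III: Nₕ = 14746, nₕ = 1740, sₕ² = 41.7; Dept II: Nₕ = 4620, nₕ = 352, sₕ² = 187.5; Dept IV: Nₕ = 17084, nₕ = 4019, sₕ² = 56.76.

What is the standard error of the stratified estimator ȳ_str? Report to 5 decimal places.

Var(ȳ_str) = Σₕ Wₕ²(1 − fₕ)sₕ²/nₕ with Wₕ = Nₕ/N, N = 36450.
Dept III: Wₕ = 0.40455418; term = 0.40455418²·(1 − 0.11799810)·41.7/1740 = 0.0034594712.
Dept II: Wₕ = 0.12674897; term = 0.12674897²·(1 − 0.07619048)·187.5/352 = 0.0079055107.
Dept IV: Wₕ = 0.46869684; term = 0.46869684²·(1 − 0.23524936)·56.76/4019 = 0.0023726206.
Sum = 0.013737603.
SE = √(0.013737603) = 0.11721.

0.11721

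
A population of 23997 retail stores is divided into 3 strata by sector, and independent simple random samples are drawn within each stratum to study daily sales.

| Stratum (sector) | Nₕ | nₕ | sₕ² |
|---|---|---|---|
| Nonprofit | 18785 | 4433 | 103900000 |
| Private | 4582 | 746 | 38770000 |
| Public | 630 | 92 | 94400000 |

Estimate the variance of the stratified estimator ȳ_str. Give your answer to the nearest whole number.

Var(ȳ_str) = Σₕ Wₕ²(1 − fₕ)sₕ²/nₕ with Wₕ = Nₕ/N, N = 23997.
Nonprofit: Wₕ = 0.78280618; term = 0.78280618²·(1 − 0.23598616)·103900000/4433 = 10973.055.
Private: Wₕ = 0.19094053; term = 0.19094053²·(1 − 0.16281100)·38770000/746 = 1586.2687.
Public: Wₕ = 0.02625328; term = 0.02625328²·(1 − 0.14603175)·94400000/92 = 603.93902.
Sum = 13163.263.

13163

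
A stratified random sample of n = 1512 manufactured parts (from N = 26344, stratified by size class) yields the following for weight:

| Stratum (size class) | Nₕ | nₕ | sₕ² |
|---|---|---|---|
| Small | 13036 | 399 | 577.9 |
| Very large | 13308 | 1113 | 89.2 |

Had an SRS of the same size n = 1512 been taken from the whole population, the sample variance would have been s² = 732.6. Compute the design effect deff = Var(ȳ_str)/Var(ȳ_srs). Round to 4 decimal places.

Var(ȳ_str) = Σ Wₕ²(1−fₕ)sₕ²/nₕ with Wₕ = Nₕ/26344:
  Small: (13036/26344)²·(1−399/13036)·577.9/399 = 0.34379907
  Very large: (13308/26344)²·(1−1113/13308)·89.2/1113 = 0.018741349
  → Var(ȳ_str) = 0.36254042.
Var(ȳ_srs) = (1 − 1512/26344)·732.6/1512 = 0.45671482.
deff = 0.36254042 / 0.45671482 = 0.7938.

0.7938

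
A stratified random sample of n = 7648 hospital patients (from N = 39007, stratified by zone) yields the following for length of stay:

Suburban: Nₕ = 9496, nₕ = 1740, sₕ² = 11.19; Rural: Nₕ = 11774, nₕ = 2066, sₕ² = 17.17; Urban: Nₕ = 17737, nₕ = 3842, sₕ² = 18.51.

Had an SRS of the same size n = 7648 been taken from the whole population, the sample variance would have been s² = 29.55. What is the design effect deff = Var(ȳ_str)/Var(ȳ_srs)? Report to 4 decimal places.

Var(ȳ_str) = Σ Wₕ²(1−fₕ)sₕ²/nₕ with Wₕ = Nₕ/39007:
  Suburban: (9496/39007)²·(1−1740/9496)·11.19/1740 = 3.112965 × 10^-4
  Rural: (11774/39007)²·(1−2066/11774)·17.17/2066 = 6.2432205 × 10^-4
  Urban: (17737/39007)²·(1−3842/17737)·18.51/3842 = 7.8037379 × 10^-4
  → Var(ȳ_str) = 0.0017159923.
Var(ȳ_srs) = (1 − 7648/39007)·29.55/7648 = 0.0031061989.
deff = 0.0017159923 / 0.0031061989 = 0.5524.

0.5524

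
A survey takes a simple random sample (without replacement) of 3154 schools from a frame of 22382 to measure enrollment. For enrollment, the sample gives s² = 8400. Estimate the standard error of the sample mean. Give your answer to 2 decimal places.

Under SRS without replacement, Var(ȳ) = (1 − f)·s²/n with f = n/N = 3154/22382 = 0.14091681.
Var(ȳ) = (1 − 0.14091681)·8400/3154 = 0.85908319·2.6632847 = 2.2879831.
SE(ȳ) = √(2.2879831) = 1.51.

1.51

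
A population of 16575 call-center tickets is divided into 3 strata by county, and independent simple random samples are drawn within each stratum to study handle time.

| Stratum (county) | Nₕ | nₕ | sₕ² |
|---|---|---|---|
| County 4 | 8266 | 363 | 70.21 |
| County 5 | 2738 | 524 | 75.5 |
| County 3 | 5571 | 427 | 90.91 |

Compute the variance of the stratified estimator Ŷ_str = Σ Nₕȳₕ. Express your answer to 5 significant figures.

1.9610 × 10^7

Var(Ŷ_str) = Σₕ Nₕ²(1 − fₕ)sₕ²/nₕ.
County 4: 8266²·(1 − 363/8266)·70.21/363 = 1.263513 × 10^7.
County 5: 2738²·(1 − 524/2738)·75.5/524 = 873427.23.
County 3: 5571²·(1 − 427/5571)·90.91/427 = 6.1012371 × 10^6.
Sum = 1.9609794 × 10^7.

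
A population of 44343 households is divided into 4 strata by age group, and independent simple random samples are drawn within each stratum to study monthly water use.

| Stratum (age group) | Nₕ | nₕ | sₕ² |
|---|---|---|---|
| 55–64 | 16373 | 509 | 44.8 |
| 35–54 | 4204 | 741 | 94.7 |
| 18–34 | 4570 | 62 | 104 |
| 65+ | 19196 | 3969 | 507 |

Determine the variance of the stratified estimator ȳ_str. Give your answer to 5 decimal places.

0.04914

Var(ȳ_str) = Σₕ Wₕ²(1 − fₕ)sₕ²/nₕ with Wₕ = Nₕ/N, N = 44343.
55–64: Wₕ = 0.36923528; term = 0.36923528²·(1 − 0.03108777)·44.8/509 = 0.011626555.
35–54: Wₕ = 0.09480640; term = 0.09480640²·(1 − 0.17626070)·94.7/741 = 9.4623025 × 10^-4.
18–34: Wₕ = 0.10306023; term = 0.10306023²·(1 − 0.01356674)·104/62 = 0.017574849.
65+: Wₕ = 0.43289809; term = 0.43289809²·(1 − 0.20676183)·507/3969 = 0.018988987.
Sum = 0.049136621.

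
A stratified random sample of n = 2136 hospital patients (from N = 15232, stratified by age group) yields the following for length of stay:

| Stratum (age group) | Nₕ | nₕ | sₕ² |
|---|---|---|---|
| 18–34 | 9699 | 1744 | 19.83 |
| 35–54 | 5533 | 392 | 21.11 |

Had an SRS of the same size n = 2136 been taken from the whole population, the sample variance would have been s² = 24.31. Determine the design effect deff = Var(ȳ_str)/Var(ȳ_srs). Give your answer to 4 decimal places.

Var(ȳ_str) = Σ Wₕ²(1−fₕ)sₕ²/nₕ with Wₕ = Nₕ/15232:
  18–34: (9699/15232)²·(1−1744/9699)·19.83/1744 = 0.0037811988
  35–54: (5533/15232)²·(1−392/5533)·21.11/392 = 0.0066023201
  → Var(ȳ_str) = 0.010383519.
Var(ȳ_srs) = (1 − 2136/15232)·24.31/2136 = 0.009785104.
deff = 0.010383519 / 0.009785104 = 1.0612.

1.0612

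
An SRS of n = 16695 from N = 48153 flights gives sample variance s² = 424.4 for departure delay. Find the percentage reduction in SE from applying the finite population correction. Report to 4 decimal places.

19.1735

f = n/N = 16695/48153 = 0.34670737.
SE_no-fpc = √(s²/n) = 0.15943897; SE_fpc = √((1−f)s²/n) = 0.12886897.
Ratio = √(1−f) = 0.80826520. Reduction = 100·(1 − 0.80826520) = 19.1735%.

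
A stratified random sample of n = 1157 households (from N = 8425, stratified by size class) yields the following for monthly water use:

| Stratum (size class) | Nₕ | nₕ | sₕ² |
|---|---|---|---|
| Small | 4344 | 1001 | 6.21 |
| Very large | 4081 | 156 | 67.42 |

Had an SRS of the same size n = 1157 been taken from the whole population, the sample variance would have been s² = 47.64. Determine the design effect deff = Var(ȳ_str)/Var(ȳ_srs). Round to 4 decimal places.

Var(ȳ_str) = Σ Wₕ²(1−fₕ)sₕ²/nₕ with Wₕ = Nₕ/8425:
  Small: (4344/8425)²·(1−1001/4344)·6.21/1001 = 0.0012692404
  Very large: (4081/8425)²·(1−156/4081)·67.42/156 = 0.097528285
  → Var(ȳ_str) = 0.098797525.
Var(ȳ_srs) = (1 − 1157/8425)·47.64/1157 = 0.035520854.
deff = 0.098797525 / 0.035520854 = 2.7814.

2.7814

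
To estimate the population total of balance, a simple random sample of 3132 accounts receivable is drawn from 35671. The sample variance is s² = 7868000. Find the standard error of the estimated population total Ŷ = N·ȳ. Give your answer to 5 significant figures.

Var(Ŷ) = N²·Var(ȳ) = N²·(1 − n/N)·s²/n.
f = 3132/35671 = 0.08780242; Var(ȳ) = 0.91219758·7868000/3132 = 2291.5615.
Var(Ŷ) = 35671² · 2291.5615 = 2.9158292 × 10^12.
SE(Ŷ) = √(2.9158292 × 10^12) = 1.7076 × 10^6.

1.7076 × 10^6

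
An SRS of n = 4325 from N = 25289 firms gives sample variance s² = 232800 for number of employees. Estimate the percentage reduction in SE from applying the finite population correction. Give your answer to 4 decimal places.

8.9518

f = n/N = 4325/25289 = 0.17102297.
SE_no-fpc = √(s²/n) = 7.3366607; SE_fpc = √((1−f)s²/n) = 6.6798957.
Ratio = √(1−f) = 0.91048175. Reduction = 100·(1 − 0.91048175) = 8.9518%.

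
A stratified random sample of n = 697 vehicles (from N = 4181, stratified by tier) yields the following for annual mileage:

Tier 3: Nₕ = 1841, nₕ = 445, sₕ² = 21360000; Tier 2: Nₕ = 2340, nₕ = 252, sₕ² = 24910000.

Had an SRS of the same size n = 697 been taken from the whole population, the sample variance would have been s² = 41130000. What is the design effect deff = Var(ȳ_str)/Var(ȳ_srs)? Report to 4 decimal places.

0.7054

Var(ȳ_str) = Σ Wₕ²(1−fₕ)sₕ²/nₕ with Wₕ = Nₕ/4181:
  Tier 3: (1841/4181)²·(1−445/1841)·21360000/445 = 7056.9999
  Tier 2: (2340/4181)²·(1−252/2340)·24910000/252 = 27628.621
  → Var(ȳ_str) = 34685.621.
Var(ȳ_srs) = (1 − 697/4181)·41130000/697 = 49172.684.
deff = 34685.621 / 49172.684 = 0.7054.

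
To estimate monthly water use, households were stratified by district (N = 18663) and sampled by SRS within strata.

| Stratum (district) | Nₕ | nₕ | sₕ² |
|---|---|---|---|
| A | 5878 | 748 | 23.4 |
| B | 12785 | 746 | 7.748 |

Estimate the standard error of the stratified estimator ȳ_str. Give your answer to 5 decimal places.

0.08543

Var(ȳ_str) = Σₕ Wₕ²(1 − fₕ)sₕ²/nₕ with Wₕ = Nₕ/N, N = 18663.
A: Wₕ = 0.31495472; term = 0.31495472²·(1 − 0.12725417)·23.4/748 = 0.0027083095.
B: Wₕ = 0.68504528; term = 0.68504528²·(1 − 0.05834963)·7.748/746 = 0.0045896442.
Sum = 0.0072979537.
SE = √(0.0072979537) = 0.08543.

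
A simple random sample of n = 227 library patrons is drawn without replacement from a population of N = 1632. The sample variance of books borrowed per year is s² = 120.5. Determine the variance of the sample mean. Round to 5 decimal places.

0.45700

Under SRS without replacement, Var(ȳ) = (1 − f)·s²/n with f = n/N = 227/1632 = 0.13909314.
Var(ȳ) = (1 − 0.13909314)·120.5/227 = 0.86090686·0.530837 = 0.45700122.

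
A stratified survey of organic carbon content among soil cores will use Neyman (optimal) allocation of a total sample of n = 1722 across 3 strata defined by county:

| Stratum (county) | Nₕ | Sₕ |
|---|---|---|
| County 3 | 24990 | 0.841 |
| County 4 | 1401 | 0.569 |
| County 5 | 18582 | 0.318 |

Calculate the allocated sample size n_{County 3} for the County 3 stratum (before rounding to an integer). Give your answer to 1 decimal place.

Neyman allocation: nₕ = n·NₕSₕ / Σⱼ NⱼSⱼ.
Σ NⱼSⱼ = 24990·0.841 + 1401·0.569 + 18582·0.318 = 27722.835.
n_{County 3} = 1722·24990·0.841 / 27722.835 = 1305.4.

1305.4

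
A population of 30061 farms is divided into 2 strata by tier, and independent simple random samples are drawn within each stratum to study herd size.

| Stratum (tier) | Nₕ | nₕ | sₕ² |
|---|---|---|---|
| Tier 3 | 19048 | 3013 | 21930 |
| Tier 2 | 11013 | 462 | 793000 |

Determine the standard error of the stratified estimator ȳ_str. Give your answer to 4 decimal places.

Var(ȳ_str) = Σₕ Wₕ²(1 − fₕ)sₕ²/nₕ with Wₕ = Nₕ/N, N = 30061.
Tier 3: Wₕ = 0.63364492; term = 0.63364492²·(1 − 0.15817934)·21930/3013 = 2.46009.
Tier 2: Wₕ = 0.36635508; term = 0.36635508²·(1 − 0.04195042)·793000/462 = 220.71082.
Sum = 223.17091.
SE = √(223.17091) = 14.9389.

14.9389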